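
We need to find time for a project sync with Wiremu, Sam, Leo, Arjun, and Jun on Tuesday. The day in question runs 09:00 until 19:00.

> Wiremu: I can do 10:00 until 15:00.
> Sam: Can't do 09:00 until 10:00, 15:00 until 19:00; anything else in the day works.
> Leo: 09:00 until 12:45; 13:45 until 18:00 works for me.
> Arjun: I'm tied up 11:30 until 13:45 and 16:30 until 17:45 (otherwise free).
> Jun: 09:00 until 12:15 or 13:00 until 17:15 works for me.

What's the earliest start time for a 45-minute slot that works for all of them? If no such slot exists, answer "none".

Wiremu free: 10:00-15:00.
Sam free: 10:00-15:00 (invert busy blocks within the working day).
Leo free: 09:00-12:45, 13:45-18:00.
Arjun free: 09:00-11:30, 13:45-16:30, 17:45-19:00 (invert busy blocks within the working day).
Jun free: 09:00-12:15, 13:00-17:15.
Wiremu ∩ Sam: 10:00-15:00.
Wiremu ∩ Sam ∩ Leo: 10:00-12:45, 13:45-15:00.
Wiremu ∩ Sam ∩ Leo ∩ Arjun: 10:00-11:30, 13:45-15:00.
Wiremu ∩ Sam ∩ Leo ∩ Arjun ∩ Jun: 10:00-11:30, 13:45-15:00.
Those are the intersection windows.
The first common window of at least 45 minutes is 10:00-11:30, so the earliest start is 10:00.

10:00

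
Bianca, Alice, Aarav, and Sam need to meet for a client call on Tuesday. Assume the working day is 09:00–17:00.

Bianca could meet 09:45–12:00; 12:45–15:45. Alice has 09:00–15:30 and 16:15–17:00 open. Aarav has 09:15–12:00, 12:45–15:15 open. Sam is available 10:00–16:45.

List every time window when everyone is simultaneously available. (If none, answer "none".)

Bianca ∩ Alice: 09:45-12:00, 12:45-15:30.
Bianca ∩ Alice ∩ Aarav: 09:45-12:00, 12:45-15:15.
Bianca ∩ Alice ∩ Aarav ∩ Sam: 10:00-12:00, 12:45-15:15.

10:00-12:00, 12:45-15:15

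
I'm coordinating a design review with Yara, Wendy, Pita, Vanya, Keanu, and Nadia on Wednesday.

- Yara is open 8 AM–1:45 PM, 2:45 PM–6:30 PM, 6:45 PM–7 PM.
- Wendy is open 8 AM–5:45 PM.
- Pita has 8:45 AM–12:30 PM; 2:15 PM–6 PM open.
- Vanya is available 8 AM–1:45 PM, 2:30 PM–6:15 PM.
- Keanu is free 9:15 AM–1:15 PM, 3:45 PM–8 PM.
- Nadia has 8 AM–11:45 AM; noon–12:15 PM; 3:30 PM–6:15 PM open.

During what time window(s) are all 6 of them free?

Yara ∩ Wendy: 08:00-13:45, 14:45-17:45.
Yara ∩ Wendy ∩ Pita: 08:45-12:30, 14:45-17:45.
Yara ∩ Wendy ∩ Pita ∩ Vanya: 08:45-12:30, 14:45-17:45.
Yara ∩ Wendy ∩ Pita ∩ Vanya ∩ Keanu: 09:15-12:30, 15:45-17:45.
Yara ∩ Wendy ∩ Pita ∩ Vanya ∩ Keanu ∩ Nadia: 09:15-11:45, 12:00-12:15, 15:45-17:45.
So the common availability across everyone is 09:15-11:45, 12:00-12:15, 15:45-17:45.

09:15-11:45, 12:00-12:15, 15:45-17:45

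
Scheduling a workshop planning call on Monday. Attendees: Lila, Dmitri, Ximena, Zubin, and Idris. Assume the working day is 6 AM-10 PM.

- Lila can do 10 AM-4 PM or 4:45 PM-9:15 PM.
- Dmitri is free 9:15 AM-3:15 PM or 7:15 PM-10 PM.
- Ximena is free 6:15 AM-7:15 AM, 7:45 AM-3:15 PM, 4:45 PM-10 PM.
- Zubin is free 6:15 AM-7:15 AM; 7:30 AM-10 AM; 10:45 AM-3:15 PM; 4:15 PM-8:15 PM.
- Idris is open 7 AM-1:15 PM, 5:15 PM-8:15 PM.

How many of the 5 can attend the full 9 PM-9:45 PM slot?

Dmitri and Ximena can make the full 21:00-21:45 slot — that's 2.

2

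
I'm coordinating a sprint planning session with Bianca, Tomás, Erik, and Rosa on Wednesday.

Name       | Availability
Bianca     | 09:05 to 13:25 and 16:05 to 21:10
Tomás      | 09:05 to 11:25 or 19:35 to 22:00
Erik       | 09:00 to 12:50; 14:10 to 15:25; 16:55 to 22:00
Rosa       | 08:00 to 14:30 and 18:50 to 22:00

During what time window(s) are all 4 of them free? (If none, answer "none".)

Bianca ∩ Tomás: 09:05-11:25, 19:35-21:10.
Bianca ∩ Tomás ∩ Erik: 09:05-11:25, 19:35-21:10.
Bianca ∩ Tomás ∩ Erik ∩ Rosa: 09:05-11:25, 19:35-21:10.

09:05-11:25, 19:35-21:10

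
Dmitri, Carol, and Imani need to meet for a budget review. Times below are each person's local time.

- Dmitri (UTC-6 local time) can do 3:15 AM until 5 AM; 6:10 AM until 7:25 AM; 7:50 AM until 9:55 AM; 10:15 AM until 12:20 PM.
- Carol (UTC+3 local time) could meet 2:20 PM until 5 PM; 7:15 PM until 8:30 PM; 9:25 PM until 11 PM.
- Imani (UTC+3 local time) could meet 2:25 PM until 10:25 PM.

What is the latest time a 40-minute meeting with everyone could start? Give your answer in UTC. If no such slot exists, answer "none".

16:50

Dmitri in UTC: 09:15-11:00, 12:10-13:25, 13:50-15:55, 16:15-18:20 (add 6h to convert from UTC-6).
Carol in UTC: 11:20-14:00, 16:15-17:30, 18:25-20:00 (subtract 3h to convert from UTC+3).
Imani in UTC: 11:25-19:25 (subtract 3h to convert from UTC+3).
Dmitri ∩ Carol: 12:10-13:25, 13:50-14:00, 16:15-17:30.
Dmitri ∩ Carol ∩ Imani: 12:10-13:25, 13:50-14:00, 16:15-17:30.
The last common window of at least 40 minutes is 16:15-17:30; a 40-minute meeting can start as late as 16:50 and still end by 17:30.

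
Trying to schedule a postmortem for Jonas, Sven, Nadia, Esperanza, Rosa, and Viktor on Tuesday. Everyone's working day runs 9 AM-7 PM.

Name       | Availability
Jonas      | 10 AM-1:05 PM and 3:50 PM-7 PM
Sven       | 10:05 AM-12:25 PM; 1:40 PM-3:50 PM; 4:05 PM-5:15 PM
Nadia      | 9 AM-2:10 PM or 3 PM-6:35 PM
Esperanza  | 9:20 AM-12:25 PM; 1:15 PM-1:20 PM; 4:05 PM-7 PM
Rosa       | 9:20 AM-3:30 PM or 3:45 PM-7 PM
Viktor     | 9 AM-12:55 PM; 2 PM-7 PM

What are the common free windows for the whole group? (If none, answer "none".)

10:05-12:25, 16:05-17:15

Jonas ∩ Sven: 10:05-12:25, 16:05-17:15.
Jonas ∩ Sven ∩ Nadia: 10:05-12:25, 16:05-17:15.
Jonas ∩ Sven ∩ Nadia ∩ Esperanza: 10:05-12:25, 16:05-17:15.
Jonas ∩ Sven ∩ Nadia ∩ Esperanza ∩ Rosa: 10:05-12:25, 16:05-17:15.
Jonas ∩ Sven ∩ Nadia ∩ Esperanza ∩ Rosa ∩ Viktor: 10:05-12:25, 16:05-17:15.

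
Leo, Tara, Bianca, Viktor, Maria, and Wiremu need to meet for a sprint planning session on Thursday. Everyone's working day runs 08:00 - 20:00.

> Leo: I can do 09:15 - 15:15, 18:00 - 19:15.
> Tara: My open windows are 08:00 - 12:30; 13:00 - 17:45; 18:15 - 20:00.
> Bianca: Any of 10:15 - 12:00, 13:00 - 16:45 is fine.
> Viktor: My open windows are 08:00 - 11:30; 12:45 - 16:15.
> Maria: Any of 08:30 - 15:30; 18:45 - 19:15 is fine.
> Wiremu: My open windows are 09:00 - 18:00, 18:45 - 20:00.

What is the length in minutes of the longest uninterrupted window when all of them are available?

Leo ∩ Tara: 09:15-12:30, 13:00-15:15, 18:15-19:15.
Leo ∩ Tara ∩ Bianca: 10:15-12:00, 13:00-15:15.
Leo ∩ Tara ∩ Bianca ∩ Viktor: 10:15-11:30, 13:00-15:15.
Leo ∩ Tara ∩ Bianca ∩ Viktor ∩ Maria: 10:15-11:30, 13:00-15:15.
Leo ∩ Tara ∩ Bianca ∩ Viktor ∩ Maria ∩ Wiremu: 10:15-11:30, 13:00-15:15.
Those are the intersection windows.
The longest is 13:00-15:15 at 135 minutes.

135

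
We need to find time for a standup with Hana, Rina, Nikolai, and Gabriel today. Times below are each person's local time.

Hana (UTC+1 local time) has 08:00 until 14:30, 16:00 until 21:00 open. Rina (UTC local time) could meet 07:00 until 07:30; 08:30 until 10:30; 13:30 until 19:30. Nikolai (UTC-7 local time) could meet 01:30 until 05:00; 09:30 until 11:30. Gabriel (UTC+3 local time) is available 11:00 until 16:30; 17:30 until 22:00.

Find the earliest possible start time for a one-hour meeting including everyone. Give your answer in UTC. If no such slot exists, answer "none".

08:30

Hana in UTC: 07:00-13:30, 15:00-20:00 (subtract 1h to convert from UTC+1).
Rina in UTC: 07:00-07:30, 08:30-10:30, 13:30-19:30.
Nikolai in UTC: 08:30-12:00, 16:30-18:30 (add 7h to convert from UTC-7).
Gabriel in UTC: 08:00-13:30, 14:30-19:00 (subtract 3h to convert from UTC+3).
Hana ∩ Rina: 07:00-07:30, 08:30-10:30, 15:00-19:30.
Hana ∩ Rina ∩ Nikolai: 08:30-10:30, 16:30-18:30.
Hana ∩ Rina ∩ Nikolai ∩ Gabriel: 08:30-10:30, 16:30-18:30.
The first common window of at least 60 minutes is 08:30-10:30, so the earliest start is 08:30.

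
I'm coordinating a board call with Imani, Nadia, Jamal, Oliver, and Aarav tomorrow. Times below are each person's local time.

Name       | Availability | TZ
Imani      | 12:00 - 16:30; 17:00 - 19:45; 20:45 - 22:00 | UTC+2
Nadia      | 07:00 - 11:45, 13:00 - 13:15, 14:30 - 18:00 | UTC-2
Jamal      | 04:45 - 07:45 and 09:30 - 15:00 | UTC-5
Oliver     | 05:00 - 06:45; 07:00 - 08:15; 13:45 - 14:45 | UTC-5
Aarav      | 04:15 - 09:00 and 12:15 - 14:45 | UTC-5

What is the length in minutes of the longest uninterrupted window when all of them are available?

105

Imani in UTC: 10:00-14:30, 15:00-17:45, 18:45-20:00 (subtract 2h to convert from UTC+2).
Nadia in UTC: 09:00-13:45, 15:00-15:15, 16:30-20:00 (add 2h to convert from UTC-2).
Jamal in UTC: 09:45-12:45, 14:30-20:00 (add 5h to convert from UTC-5).
Oliver in UTC: 10:00-11:45, 12:00-13:15, 18:45-19:45 (add 5h to convert from UTC-5).
Aarav in UTC: 09:15-14:00, 17:15-19:45 (add 5h to convert from UTC-5).
Imani ∩ Nadia: 10:00-13:45, 15:00-15:15, 16:30-17:45, 18:45-20:00.
Imani ∩ Nadia ∩ Jamal: 10:00-12:45, 15:00-15:15, 16:30-17:45, 18:45-20:00.
Imani ∩ Nadia ∩ Jamal ∩ Oliver: 10:00-11:45, 12:00-12:45, 18:45-19:45.
Imani ∩ Nadia ∩ Jamal ∩ Oliver ∩ Aarav: 10:00-11:45, 12:00-12:45, 18:45-19:45.
The longest is 10:00-11:45 at 105 minutes.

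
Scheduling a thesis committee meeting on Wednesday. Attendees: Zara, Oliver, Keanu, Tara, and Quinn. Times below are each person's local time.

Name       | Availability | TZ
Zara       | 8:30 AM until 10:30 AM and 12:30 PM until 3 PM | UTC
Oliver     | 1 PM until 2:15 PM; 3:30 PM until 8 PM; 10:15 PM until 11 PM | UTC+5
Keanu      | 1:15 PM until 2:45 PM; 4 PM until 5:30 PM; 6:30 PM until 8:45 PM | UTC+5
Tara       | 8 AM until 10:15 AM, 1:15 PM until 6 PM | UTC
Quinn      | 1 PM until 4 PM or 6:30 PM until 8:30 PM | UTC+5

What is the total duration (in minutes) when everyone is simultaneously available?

135

Zara in UTC: 08:30-10:30, 12:30-15:00.
Oliver in UTC: 08:00-09:15, 10:30-15:00, 17:15-18:00 (subtract 5h to convert from UTC+5).
Keanu in UTC: 08:15-09:45, 11:00-12:30, 13:30-15:45 (subtract 5h to convert from UTC+5).
Tara in UTC: 08:00-10:15, 13:15-18:00.
Quinn in UTC: 08:00-11:00, 13:30-15:30 (subtract 5h to convert from UTC+5).
Zara ∩ Oliver: 08:30-09:15, 12:30-15:00.
Zara ∩ Oliver ∩ Keanu: 08:30-09:15, 13:30-15:00.
Zara ∩ Oliver ∩ Keanu ∩ Tara: 08:30-09:15, 13:30-15:00.
Zara ∩ Oliver ∩ Keanu ∩ Tara ∩ Quinn: 08:30-09:15, 13:30-15:00.
Summing the common windows: 45 + 90 = 135 minutes.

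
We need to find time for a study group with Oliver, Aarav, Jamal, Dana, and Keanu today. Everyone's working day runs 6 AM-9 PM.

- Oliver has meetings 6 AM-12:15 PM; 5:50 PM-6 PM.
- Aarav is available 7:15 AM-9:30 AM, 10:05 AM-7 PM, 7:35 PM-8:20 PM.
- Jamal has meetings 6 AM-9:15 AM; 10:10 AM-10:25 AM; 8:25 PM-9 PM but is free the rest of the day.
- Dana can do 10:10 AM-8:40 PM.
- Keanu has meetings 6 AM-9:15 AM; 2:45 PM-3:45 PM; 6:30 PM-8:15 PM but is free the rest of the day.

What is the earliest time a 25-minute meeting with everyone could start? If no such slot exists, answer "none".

Oliver free: 12:15-17:50, 18:00-21:00 (invert busy blocks within the working day).
Aarav free: 07:15-09:30, 10:05-19:00, 19:35-20:20.
Jamal free: 09:15-10:10, 10:25-20:25 (invert busy blocks within the working day).
Dana free: 10:10-20:40.
Keanu free: 09:15-14:45, 15:45-18:30, 20:15-21:00 (invert busy blocks within the working day).
Oliver ∩ Aarav: 12:15-17:50, 18:00-19:00, 19:35-20:20.
Oliver ∩ Aarav ∩ Jamal: 12:15-17:50, 18:00-19:00, 19:35-20:20.
Oliver ∩ Aarav ∩ Jamal ∩ Dana: 12:15-17:50, 18:00-19:00, 19:35-20:20.
Oliver ∩ Aarav ∩ Jamal ∩ Dana ∩ Keanu: 12:15-14:45, 15:45-17:50, 18:00-18:30, 20:15-20:20.
So the common availability across everyone is 12:15-14:45, 15:45-17:50, 18:00-18:30, 20:15-20:20.
The first common window of at least 25 minutes is 12:15-14:45, so the earliest start is 12:15.

12:15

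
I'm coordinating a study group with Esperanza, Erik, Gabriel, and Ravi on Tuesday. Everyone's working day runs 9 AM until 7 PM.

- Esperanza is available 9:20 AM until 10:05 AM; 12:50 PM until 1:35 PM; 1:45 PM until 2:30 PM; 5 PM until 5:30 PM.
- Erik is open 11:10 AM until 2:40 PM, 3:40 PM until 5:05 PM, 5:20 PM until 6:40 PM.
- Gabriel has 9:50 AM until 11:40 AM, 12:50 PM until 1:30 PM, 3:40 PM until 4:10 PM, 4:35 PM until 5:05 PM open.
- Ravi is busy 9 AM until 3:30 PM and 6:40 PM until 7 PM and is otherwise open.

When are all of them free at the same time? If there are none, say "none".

17:00-17:05

Esperanza free: 09:20-10:05, 12:50-13:35, 13:45-14:30, 17:00-17:30.
Erik free: 11:10-14:40, 15:40-17:05, 17:20-18:40.
Gabriel free: 09:50-11:40, 12:50-13:30, 15:40-16:10, 16:35-17:05.
Ravi free: 15:30-18:40 (invert busy blocks within the working day).
Esperanza ∩ Erik: 12:50-13:35, 13:45-14:30, 17:00-17:05, 17:20-17:30.
Esperanza ∩ Erik ∩ Gabriel: 12:50-13:30, 17:00-17:05.
Esperanza ∩ Erik ∩ Gabriel ∩ Ravi: 17:00-17:05.
So the common availability across everyone is 17:00-17:05.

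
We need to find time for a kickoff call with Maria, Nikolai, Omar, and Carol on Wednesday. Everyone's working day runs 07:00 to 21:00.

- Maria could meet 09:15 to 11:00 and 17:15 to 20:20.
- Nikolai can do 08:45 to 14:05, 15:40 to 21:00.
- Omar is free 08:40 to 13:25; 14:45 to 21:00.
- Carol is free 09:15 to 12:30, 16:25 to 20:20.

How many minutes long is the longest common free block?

Maria ∩ Nikolai: 09:15-11:00, 17:15-20:20.
Maria ∩ Nikolai ∩ Omar: 09:15-11:00, 17:15-20:20.
Maria ∩ Nikolai ∩ Omar ∩ Carol: 09:15-11:00, 17:15-20:20.
The longest is 17:15-20:20 at 185 minutes.

185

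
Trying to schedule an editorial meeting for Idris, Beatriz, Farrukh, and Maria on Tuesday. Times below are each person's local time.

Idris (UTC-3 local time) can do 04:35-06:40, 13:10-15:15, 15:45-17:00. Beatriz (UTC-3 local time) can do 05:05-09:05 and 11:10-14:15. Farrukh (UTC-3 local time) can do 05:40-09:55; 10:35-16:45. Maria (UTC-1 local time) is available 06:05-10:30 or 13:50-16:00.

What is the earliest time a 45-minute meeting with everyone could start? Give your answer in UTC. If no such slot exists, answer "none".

Idris in UTC: 07:35-09:40, 16:10-18:15, 18:45-20:00 (add 3h to convert from UTC-3).
Beatriz in UTC: 08:05-12:05, 14:10-17:15 (add 3h to convert from UTC-3).
Farrukh in UTC: 08:40-12:55, 13:35-19:45 (add 3h to convert from UTC-3).
Maria in UTC: 07:05-11:30, 14:50-17:00 (add 1h to convert from UTC-1).
Idris ∩ Beatriz: 08:05-09:40, 16:10-17:15.
Idris ∩ Beatriz ∩ Farrukh: 08:40-09:40, 16:10-17:15.
Idris ∩ Beatriz ∩ Farrukh ∩ Maria: 08:40-09:40, 16:10-17:00.
So the common availability across everyone is 08:40-09:40, 16:10-17:00.
The first common window of at least 45 minutes is 08:40-09:40, so the earliest start is 08:40.

08:40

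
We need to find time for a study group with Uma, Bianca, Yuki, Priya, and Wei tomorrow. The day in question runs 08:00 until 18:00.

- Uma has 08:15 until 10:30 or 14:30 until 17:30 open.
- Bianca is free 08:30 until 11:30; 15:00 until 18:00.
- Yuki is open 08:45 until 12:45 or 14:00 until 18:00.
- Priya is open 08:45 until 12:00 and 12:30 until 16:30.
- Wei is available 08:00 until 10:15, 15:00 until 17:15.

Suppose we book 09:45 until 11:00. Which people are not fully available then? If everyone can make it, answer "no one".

Uma: not fully free for 09:45-11:00. Bianca: free for 09:45-11:00. Yuki: free for 09:45-11:00. Priya: free for 09:45-11:00. Wei: not fully free for 09:45-11:00.

Uma, Wei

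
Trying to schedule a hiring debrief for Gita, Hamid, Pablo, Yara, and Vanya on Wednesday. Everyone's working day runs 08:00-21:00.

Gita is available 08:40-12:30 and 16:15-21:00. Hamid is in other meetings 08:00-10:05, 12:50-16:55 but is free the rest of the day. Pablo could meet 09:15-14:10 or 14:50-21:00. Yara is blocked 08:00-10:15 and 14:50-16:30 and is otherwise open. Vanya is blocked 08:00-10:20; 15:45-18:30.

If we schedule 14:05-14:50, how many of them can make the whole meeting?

2

Gita free: 08:40-12:30, 16:15-21:00.
Hamid free: 10:05-12:50, 16:55-21:00 (invert busy blocks within the working day).
Pablo free: 09:15-14:10, 14:50-21:00.
Yara free: 10:15-14:50, 16:30-21:00 (invert busy blocks within the working day).
Vanya free: 10:20-15:45, 18:30-21:00 (invert busy blocks within the working day).
Yara and Vanya can make the full 14:05-14:50 slot — that's 2.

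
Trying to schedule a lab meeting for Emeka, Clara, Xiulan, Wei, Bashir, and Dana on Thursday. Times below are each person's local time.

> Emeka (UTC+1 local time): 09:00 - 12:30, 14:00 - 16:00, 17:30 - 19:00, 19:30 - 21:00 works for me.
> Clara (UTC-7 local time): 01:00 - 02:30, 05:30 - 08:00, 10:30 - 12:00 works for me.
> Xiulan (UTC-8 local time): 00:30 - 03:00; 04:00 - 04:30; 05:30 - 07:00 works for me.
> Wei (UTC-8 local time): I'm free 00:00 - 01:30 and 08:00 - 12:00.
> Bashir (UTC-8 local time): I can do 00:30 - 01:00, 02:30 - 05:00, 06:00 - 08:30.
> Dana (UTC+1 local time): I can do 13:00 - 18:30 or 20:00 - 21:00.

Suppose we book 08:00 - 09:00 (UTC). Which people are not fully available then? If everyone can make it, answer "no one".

Bashir, Dana, Xiulan

Emeka in UTC: 08:00-11:30, 13:00-15:00, 16:30-18:00, 18:30-20:00 (subtract 1h to convert from UTC+1).
Clara in UTC: 08:00-09:30, 12:30-15:00, 17:30-19:00 (add 7h to convert from UTC-7).
Xiulan in UTC: 08:30-11:00, 12:00-12:30, 13:30-15:00 (add 8h to convert from UTC-8).
Wei in UTC: 08:00-09:30, 16:00-20:00 (add 8h to convert from UTC-8).
Bashir in UTC: 08:30-09:00, 10:30-13:00, 14:00-16:30 (add 8h to convert from UTC-8).
Dana in UTC: 12:00-17:30, 19:00-20:00 (subtract 1h to convert from UTC+1).
Emeka: free for 08:00-09:00. Clara: free for 08:00-09:00. Xiulan: not fully free for 08:00-09:00. Wei: free for 08:00-09:00. Bashir: not fully free for 08:00-09:00. Dana: not fully free for 08:00-09:00.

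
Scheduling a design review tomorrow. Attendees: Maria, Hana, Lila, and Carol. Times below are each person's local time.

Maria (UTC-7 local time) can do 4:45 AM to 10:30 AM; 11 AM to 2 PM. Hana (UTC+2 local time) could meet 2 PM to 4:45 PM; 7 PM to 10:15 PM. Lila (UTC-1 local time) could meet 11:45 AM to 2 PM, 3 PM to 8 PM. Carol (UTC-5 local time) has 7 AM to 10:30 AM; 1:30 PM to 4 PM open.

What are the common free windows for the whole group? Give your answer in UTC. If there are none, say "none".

12:45-14:45, 18:30-20:15

Maria in UTC: 11:45-17:30, 18:00-21:00 (add 7h to convert from UTC-7).
Hana in UTC: 12:00-14:45, 17:00-20:15 (subtract 2h to convert from UTC+2).
Lila in UTC: 12:45-15:00, 16:00-21:00 (add 1h to convert from UTC-1).
Carol in UTC: 12:00-15:30, 18:30-21:00 (add 5h to convert from UTC-5).
Maria ∩ Hana: 12:00-14:45, 17:00-17:30, 18:00-20:15.
Maria ∩ Hana ∩ Lila: 12:45-14:45, 17:00-17:30, 18:00-20:15.
Maria ∩ Hana ∩ Lila ∩ Carol: 12:45-14:45, 18:30-20:15.
So the common availability across everyone is 12:45-14:45, 18:30-20:15.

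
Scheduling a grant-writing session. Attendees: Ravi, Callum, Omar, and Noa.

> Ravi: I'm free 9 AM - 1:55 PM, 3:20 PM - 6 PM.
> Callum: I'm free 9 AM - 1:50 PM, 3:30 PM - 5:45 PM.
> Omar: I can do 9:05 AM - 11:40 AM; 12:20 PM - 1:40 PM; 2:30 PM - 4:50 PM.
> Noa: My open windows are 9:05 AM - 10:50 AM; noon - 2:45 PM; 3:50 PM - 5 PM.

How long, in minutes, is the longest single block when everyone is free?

105

Ravi ∩ Callum: 09:00-13:50, 15:30-17:45.
Ravi ∩ Callum ∩ Omar: 09:05-11:40, 12:20-13:40, 15:30-16:50.
Ravi ∩ Callum ∩ Omar ∩ Noa: 09:05-10:50, 12:20-13:40, 15:50-16:50.
The longest is 09:05-10:50 at 105 minutes.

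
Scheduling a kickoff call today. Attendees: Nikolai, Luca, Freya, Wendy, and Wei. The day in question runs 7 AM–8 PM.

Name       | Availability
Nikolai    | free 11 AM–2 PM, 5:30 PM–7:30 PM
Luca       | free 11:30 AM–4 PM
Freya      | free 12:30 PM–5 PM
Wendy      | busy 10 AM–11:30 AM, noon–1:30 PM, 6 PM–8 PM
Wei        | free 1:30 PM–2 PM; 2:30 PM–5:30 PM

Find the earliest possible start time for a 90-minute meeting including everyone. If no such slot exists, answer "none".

none

Nikolai free: 11:00-14:00, 17:30-19:30.
Luca free: 11:30-16:00.
Freya free: 12:30-17:00.
Wendy free: 07:00-10:00, 11:30-12:00, 13:30-18:00 (invert busy blocks within the working day).
Wei free: 13:30-14:00, 14:30-17:30.
Nikolai ∩ Luca: 11:30-14:00.
Nikolai ∩ Luca ∩ Freya: 12:30-14:00.
Nikolai ∩ Luca ∩ Freya ∩ Wendy: 13:30-14:00.
Nikolai ∩ Luca ∩ Freya ∩ Wendy ∩ Wei: 13:30-14:00.
No common window is at least 90 minutes long.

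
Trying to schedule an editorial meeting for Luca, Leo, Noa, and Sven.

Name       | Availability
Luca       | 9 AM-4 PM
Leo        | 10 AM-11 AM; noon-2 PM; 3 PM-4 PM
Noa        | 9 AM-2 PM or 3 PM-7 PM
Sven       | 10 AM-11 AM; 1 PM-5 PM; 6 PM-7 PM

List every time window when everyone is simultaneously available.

10:00-11:00, 13:00-14:00, 15:00-16:00

Luca ∩ Leo: 10:00-11:00, 12:00-14:00, 15:00-16:00.
Luca ∩ Leo ∩ Noa: 10:00-11:00, 12:00-14:00, 15:00-16:00.
Luca ∩ Leo ∩ Noa ∩ Sven: 10:00-11:00, 13:00-14:00, 15:00-16:00.
So the common availability across everyone is 10:00-11:00, 13:00-14:00, 15:00-16:00.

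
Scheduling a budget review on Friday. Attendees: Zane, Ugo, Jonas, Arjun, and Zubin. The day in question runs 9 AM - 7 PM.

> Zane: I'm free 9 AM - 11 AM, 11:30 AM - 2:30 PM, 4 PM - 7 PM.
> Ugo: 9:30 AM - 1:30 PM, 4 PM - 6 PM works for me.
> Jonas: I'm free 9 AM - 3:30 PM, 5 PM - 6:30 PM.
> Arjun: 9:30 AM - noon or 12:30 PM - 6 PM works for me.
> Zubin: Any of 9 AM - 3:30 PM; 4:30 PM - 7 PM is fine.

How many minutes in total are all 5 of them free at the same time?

Zane ∩ Ugo: 09:30-11:00, 11:30-13:30, 16:00-18:00.
Zane ∩ Ugo ∩ Jonas: 09:30-11:00, 11:30-13:30, 17:00-18:00.
Zane ∩ Ugo ∩ Jonas ∩ Arjun: 09:30-11:00, 11:30-12:00, 12:30-13:30, 17:00-18:00.
Zane ∩ Ugo ∩ Jonas ∩ Arjun ∩ Zubin: 09:30-11:00, 11:30-12:00, 12:30-13:30, 17:00-18:00.
Summing the common windows: 90 + 30 + 60 + 60 = 240 minutes.

240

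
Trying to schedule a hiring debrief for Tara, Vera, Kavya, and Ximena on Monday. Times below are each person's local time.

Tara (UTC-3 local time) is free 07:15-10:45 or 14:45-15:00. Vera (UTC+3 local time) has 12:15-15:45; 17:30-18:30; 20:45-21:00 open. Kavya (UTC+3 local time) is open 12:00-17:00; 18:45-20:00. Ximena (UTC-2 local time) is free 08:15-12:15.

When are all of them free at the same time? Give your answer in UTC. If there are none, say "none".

Tara in UTC: 10:15-13:45, 17:45-18:00 (add 3h to convert from UTC-3).
Vera in UTC: 09:15-12:45, 14:30-15:30, 17:45-18:00 (subtract 3h to convert from UTC+3).
Kavya in UTC: 09:00-14:00, 15:45-17:00 (subtract 3h to convert from UTC+3).
Ximena in UTC: 10:15-14:15 (add 2h to convert from UTC-2).
Tara ∩ Vera: 10:15-12:45, 17:45-18:00.
Tara ∩ Vera ∩ Kavya: 10:15-12:45.
Tara ∩ Vera ∩ Kavya ∩ Ximena: 10:15-12:45.
Those are the intersection windows.

10:15-12:45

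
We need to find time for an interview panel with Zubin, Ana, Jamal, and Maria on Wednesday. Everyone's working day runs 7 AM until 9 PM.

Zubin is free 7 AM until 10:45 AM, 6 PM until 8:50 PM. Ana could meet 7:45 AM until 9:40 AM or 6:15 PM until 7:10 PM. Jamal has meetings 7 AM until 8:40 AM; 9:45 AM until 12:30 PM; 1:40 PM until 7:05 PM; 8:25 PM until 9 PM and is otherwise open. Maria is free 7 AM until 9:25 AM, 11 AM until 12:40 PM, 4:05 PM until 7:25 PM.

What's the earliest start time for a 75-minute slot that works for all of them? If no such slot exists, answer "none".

Zubin free: 07:00-10:45, 18:00-20:50.
Ana free: 07:45-09:40, 18:15-19:10.
Jamal free: 08:40-09:45, 12:30-13:40, 19:05-20:25 (invert busy blocks within the working day).
Maria free: 07:00-09:25, 11:00-12:40, 16:05-19:25.
Zubin ∩ Ana: 07:45-09:40, 18:15-19:10.
Zubin ∩ Ana ∩ Jamal: 08:40-09:40, 19:05-19:10.
Zubin ∩ Ana ∩ Jamal ∩ Maria: 08:40-09:25, 19:05-19:10.
So the common availability across everyone is 08:40-09:25, 19:05-19:10.
No common window is at least 75 minutes long.

none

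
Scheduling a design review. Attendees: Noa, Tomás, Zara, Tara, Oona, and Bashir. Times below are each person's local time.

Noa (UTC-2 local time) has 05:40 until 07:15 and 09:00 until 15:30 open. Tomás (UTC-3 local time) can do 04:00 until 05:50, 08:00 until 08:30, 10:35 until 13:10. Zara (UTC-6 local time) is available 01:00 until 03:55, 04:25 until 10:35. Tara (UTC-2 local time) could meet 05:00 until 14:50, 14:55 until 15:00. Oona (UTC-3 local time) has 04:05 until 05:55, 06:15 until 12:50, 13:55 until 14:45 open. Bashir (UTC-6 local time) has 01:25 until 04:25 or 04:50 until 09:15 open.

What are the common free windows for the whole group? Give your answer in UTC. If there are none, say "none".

Noa in UTC: 07:40-09:15, 11:00-17:30 (add 2h to convert from UTC-2).
Tomás in UTC: 07:00-08:50, 11:00-11:30, 13:35-16:10 (add 3h to convert from UTC-3).
Zara in UTC: 07:00-09:55, 10:25-16:35 (add 6h to convert from UTC-6).
Tara in UTC: 07:00-16:50, 16:55-17:00 (add 2h to convert from UTC-2).
Oona in UTC: 07:05-08:55, 09:15-15:50, 16:55-17:45 (add 3h to convert from UTC-3).
Bashir in UTC: 07:25-10:25, 10:50-15:15 (add 6h to convert from UTC-6).
Noa ∩ Tomás: 07:40-08:50, 11:00-11:30, 13:35-16:10.
Noa ∩ Tomás ∩ Zara: 07:40-08:50, 11:00-11:30, 13:35-16:10.
Noa ∩ Tomás ∩ Zara ∩ Tara: 07:40-08:50, 11:00-11:30, 13:35-16:10.
Noa ∩ Tomás ∩ Zara ∩ Tara ∩ Oona: 07:40-08:50, 11:00-11:30, 13:35-15:50.
Noa ∩ Tomás ∩ Zara ∩ Tara ∩ Oona ∩ Bashir: 07:40-08:50, 11:00-11:30, 13:35-15:15.
Those are the intersection windows.

07:40-08:50, 11:00-11:30, 13:35-15:15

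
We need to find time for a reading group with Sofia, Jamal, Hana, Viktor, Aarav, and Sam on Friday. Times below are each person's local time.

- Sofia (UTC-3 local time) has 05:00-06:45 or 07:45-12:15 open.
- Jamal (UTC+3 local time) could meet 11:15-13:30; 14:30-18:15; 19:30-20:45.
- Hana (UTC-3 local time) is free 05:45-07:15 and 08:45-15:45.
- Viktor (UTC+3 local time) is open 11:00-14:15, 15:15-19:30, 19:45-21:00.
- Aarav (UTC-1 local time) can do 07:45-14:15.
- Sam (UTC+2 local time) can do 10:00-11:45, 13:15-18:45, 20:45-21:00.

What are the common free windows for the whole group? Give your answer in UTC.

Sofia in UTC: 08:00-09:45, 10:45-15:15 (add 3h to convert from UTC-3).
Jamal in UTC: 08:15-10:30, 11:30-15:15, 16:30-17:45 (subtract 3h to convert from UTC+3).
Hana in UTC: 08:45-10:15, 11:45-18:45 (add 3h to convert from UTC-3).
Viktor in UTC: 08:00-11:15, 12:15-16:30, 16:45-18:00 (subtract 3h to convert from UTC+3).
Aarav in UTC: 08:45-15:15 (add 1h to convert from UTC-1).
Sam in UTC: 08:00-09:45, 11:15-16:45, 18:45-19:00 (subtract 2h to convert from UTC+2).
Sofia ∩ Jamal: 08:15-09:45, 11:30-15:15.
Sofia ∩ Jamal ∩ Hana: 08:45-09:45, 11:45-15:15.
Sofia ∩ Jamal ∩ Hana ∩ Viktor: 08:45-09:45, 12:15-15:15.
Sofia ∩ Jamal ∩ Hana ∩ Viktor ∩ Aarav: 08:45-09:45, 12:15-15:15.
Sofia ∩ Jamal ∩ Hana ∩ Viktor ∩ Aarav ∩ Sam: 08:45-09:45, 12:15-15:15.

08:45-09:45, 12:15-15:15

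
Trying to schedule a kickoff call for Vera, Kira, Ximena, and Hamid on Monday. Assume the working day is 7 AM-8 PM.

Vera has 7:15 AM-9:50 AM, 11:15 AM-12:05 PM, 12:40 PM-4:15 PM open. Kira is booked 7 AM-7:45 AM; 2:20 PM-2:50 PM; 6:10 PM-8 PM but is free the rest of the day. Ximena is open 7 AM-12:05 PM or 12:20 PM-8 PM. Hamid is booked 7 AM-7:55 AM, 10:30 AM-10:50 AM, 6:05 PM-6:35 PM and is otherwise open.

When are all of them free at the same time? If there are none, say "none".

Vera free: 07:15-09:50, 11:15-12:05, 12:40-16:15.
Kira free: 07:45-14:20, 14:50-18:10 (invert busy blocks within the working day).
Ximena free: 07:00-12:05, 12:20-20:00.
Hamid free: 07:55-10:30, 10:50-18:05, 18:35-20:00 (invert busy blocks within the working day).
Vera ∩ Kira: 07:45-09:50, 11:15-12:05, 12:40-14:20, 14:50-16:15.
Vera ∩ Kira ∩ Ximena: 07:45-09:50, 11:15-12:05, 12:40-14:20, 14:50-16:15.
Vera ∩ Kira ∩ Ximena ∩ Hamid: 07:55-09:50, 11:15-12:05, 12:40-14:20, 14:50-16:15.

07:55-09:50, 11:15-12:05, 12:40-14:20, 14:50-16:15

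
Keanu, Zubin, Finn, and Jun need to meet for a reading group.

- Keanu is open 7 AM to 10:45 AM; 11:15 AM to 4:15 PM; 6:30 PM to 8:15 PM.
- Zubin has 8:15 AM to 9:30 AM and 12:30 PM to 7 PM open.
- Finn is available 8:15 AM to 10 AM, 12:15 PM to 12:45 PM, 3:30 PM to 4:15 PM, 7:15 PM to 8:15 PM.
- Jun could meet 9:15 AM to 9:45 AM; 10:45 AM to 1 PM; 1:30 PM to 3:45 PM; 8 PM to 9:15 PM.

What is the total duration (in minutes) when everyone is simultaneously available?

Keanu ∩ Zubin: 08:15-09:30, 12:30-16:15, 18:30-19:00.
Keanu ∩ Zubin ∩ Finn: 08:15-09:30, 12:30-12:45, 15:30-16:15.
Keanu ∩ Zubin ∩ Finn ∩ Jun: 09:15-09:30, 12:30-12:45, 15:30-15:45.
Those are the intersection windows.
Summing the common windows: 15 + 15 + 15 = 45 minutes.

45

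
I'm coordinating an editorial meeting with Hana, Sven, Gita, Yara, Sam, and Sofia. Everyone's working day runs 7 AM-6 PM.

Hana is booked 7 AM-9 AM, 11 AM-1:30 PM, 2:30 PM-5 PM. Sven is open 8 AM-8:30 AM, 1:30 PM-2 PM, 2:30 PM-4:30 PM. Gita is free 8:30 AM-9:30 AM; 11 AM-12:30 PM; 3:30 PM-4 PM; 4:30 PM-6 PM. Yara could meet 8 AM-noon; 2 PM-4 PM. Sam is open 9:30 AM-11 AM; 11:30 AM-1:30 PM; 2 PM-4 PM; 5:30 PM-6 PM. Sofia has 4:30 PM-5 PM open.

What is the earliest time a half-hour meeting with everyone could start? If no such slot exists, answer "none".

none

Hana free: 09:00-11:00, 13:30-14:30, 17:00-18:00 (invert busy blocks within the working day).
Sven free: 08:00-08:30, 13:30-14:00, 14:30-16:30.
Gita free: 08:30-09:30, 11:00-12:30, 15:30-16:00, 16:30-18:00.
Yara free: 08:00-12:00, 14:00-16:00.
Sam free: 09:30-11:00, 11:30-13:30, 14:00-16:00, 17:30-18:00.
Sofia free: 16:30-17:00.
Hana ∩ Sven: 13:30-14:00.
Hana ∩ Sven ∩ Gita: ∅.
Hana ∩ Sven ∩ Gita ∩ Yara: ∅.
Hana ∩ Sven ∩ Gita ∩ Yara ∩ Sam: ∅.
Hana ∩ Sven ∩ Gita ∩ Yara ∩ Sam ∩ Sofia: ∅.
There is no time when everyone is free.
No common window is at least 30 minutes long.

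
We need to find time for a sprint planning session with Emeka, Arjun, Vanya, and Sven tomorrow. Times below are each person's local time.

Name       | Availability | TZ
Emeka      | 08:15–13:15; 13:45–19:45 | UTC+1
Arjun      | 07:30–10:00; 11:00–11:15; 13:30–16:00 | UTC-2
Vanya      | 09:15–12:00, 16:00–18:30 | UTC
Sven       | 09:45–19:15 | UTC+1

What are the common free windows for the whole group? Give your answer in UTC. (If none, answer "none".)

Emeka in UTC: 07:15-12:15, 12:45-18:45 (subtract 1h to convert from UTC+1).
Arjun in UTC: 09:30-12:00, 13:00-13:15, 15:30-18:00 (add 2h to convert from UTC-2).
Vanya in UTC: 09:15-12:00, 16:00-18:30.
Sven in UTC: 08:45-18:15 (subtract 1h to convert from UTC+1).
Emeka ∩ Arjun: 09:30-12:00, 13:00-13:15, 15:30-18:00.
Emeka ∩ Arjun ∩ Vanya: 09:30-12:00, 16:00-18:00.
Emeka ∩ Arjun ∩ Vanya ∩ Sven: 09:30-12:00, 16:00-18:00.

09:30-12:00, 16:00-18:00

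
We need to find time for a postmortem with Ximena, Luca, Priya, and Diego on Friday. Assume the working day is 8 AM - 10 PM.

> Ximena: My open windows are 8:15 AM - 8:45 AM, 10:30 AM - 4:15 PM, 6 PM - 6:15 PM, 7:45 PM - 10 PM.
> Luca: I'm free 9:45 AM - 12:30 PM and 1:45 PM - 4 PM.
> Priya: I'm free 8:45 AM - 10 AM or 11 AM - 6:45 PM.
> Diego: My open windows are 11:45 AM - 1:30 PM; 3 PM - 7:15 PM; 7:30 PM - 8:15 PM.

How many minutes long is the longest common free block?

60

Ximena ∩ Luca: 10:30-12:30, 13:45-16:00.
Ximena ∩ Luca ∩ Priya: 11:00-12:30, 13:45-16:00.
Ximena ∩ Luca ∩ Priya ∩ Diego: 11:45-12:30, 15:00-16:00.
So the common availability across everyone is 11:45-12:30, 15:00-16:00.
The longest is 15:00-16:00 at 60 minutes.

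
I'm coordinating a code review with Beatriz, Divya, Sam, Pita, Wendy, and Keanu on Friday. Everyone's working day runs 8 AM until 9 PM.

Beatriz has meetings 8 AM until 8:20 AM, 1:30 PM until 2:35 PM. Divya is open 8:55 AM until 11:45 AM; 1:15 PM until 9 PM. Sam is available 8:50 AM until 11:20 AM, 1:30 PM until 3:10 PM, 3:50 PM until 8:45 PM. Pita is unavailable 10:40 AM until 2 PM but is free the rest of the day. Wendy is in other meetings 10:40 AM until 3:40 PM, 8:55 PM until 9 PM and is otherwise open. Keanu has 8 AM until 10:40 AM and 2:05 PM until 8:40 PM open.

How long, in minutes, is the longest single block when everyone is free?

290

Beatriz free: 08:20-13:30, 14:35-21:00 (invert busy blocks within the working day).
Divya free: 08:55-11:45, 13:15-21:00.
Sam free: 08:50-11:20, 13:30-15:10, 15:50-20:45.
Pita free: 08:00-10:40, 14:00-21:00 (invert busy blocks within the working day).
Wendy free: 08:00-10:40, 15:40-20:55 (invert busy blocks within the working day).
Keanu free: 08:00-10:40, 14:05-20:40.
Beatriz ∩ Divya: 08:55-11:45, 13:15-13:30, 14:35-21:00.
Beatriz ∩ Divya ∩ Sam: 08:55-11:20, 14:35-15:10, 15:50-20:45.
Beatriz ∩ Divya ∩ Sam ∩ Pita: 08:55-10:40, 14:35-15:10, 15:50-20:45.
Beatriz ∩ Divya ∩ Sam ∩ Pita ∩ Wendy: 08:55-10:40, 15:50-20:45.
Beatriz ∩ Divya ∩ Sam ∩ Pita ∩ Wendy ∩ Keanu: 08:55-10:40, 15:50-20:40.
So the common availability across everyone is 08:55-10:40, 15:50-20:40.
The longest is 15:50-20:40 at 290 minutes.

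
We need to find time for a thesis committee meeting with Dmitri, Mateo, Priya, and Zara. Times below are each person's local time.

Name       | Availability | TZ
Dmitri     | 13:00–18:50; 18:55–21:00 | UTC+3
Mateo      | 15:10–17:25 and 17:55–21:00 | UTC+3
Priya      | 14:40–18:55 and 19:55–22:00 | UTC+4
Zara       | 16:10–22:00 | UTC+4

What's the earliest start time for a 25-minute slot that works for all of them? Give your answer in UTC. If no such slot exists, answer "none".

12:10

Dmitri in UTC: 10:00-15:50, 15:55-18:00 (subtract 3h to convert from UTC+3).
Mateo in UTC: 12:10-14:25, 14:55-18:00 (subtract 3h to convert from UTC+3).
Priya in UTC: 10:40-14:55, 15:55-18:00 (subtract 4h to convert from UTC+4).
Zara in UTC: 12:10-18:00 (subtract 4h to convert from UTC+4).
Dmitri ∩ Mateo: 12:10-14:25, 14:55-15:50, 15:55-18:00.
Dmitri ∩ Mateo ∩ Priya: 12:10-14:25, 15:55-18:00.
Dmitri ∩ Mateo ∩ Priya ∩ Zara: 12:10-14:25, 15:55-18:00.
The first common window of at least 25 minutes is 12:10-14:25, so the earliest start is 12:10.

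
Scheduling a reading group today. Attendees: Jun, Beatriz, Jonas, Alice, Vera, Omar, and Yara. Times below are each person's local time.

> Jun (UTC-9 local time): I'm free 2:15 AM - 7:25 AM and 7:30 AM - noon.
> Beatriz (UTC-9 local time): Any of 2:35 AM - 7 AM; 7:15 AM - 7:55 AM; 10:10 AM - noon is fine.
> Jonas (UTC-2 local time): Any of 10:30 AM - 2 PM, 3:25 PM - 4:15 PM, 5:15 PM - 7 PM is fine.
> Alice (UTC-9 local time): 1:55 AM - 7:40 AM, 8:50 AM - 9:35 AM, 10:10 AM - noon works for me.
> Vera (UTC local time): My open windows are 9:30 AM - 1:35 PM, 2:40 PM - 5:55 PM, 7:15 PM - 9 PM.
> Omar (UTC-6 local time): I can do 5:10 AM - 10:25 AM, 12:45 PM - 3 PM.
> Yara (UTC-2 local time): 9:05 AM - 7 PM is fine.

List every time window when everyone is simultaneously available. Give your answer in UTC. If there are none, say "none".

Jun in UTC: 11:15-16:25, 16:30-21:00 (add 9h to convert from UTC-9).
Beatriz in UTC: 11:35-16:00, 16:15-16:55, 19:10-21:00 (add 9h to convert from UTC-9).
Jonas in UTC: 12:30-16:00, 17:25-18:15, 19:15-21:00 (add 2h to convert from UTC-2).
Alice in UTC: 10:55-16:40, 17:50-18:35, 19:10-21:00 (add 9h to convert from UTC-9).
Vera in UTC: 09:30-13:35, 14:40-17:55, 19:15-21:00.
Omar in UTC: 11:10-16:25, 18:45-21:00 (add 6h to convert from UTC-6).
Yara in UTC: 11:05-21:00 (add 2h to convert from UTC-2).
Jun ∩ Beatriz: 11:35-16:00, 16:15-16:25, 16:30-16:55, 19:10-21:00.
Jun ∩ Beatriz ∩ Jonas: 12:30-16:00, 19:15-21:00.
Jun ∩ Beatriz ∩ Jonas ∩ Alice: 12:30-16:00, 19:15-21:00.
Jun ∩ Beatriz ∩ Jonas ∩ Alice ∩ Vera: 12:30-13:35, 14:40-16:00, 19:15-21:00.
Jun ∩ Beatriz ∩ Jonas ∩ Alice ∩ Vera ∩ Omar: 12:30-13:35, 14:40-16:00, 19:15-21:00.
Jun ∩ Beatriz ∩ Jonas ∩ Alice ∩ Vera ∩ Omar ∩ Yara: 12:30-13:35, 14:40-16:00, 19:15-21:00.
Those are the intersection windows.

12:30-13:35, 14:40-16:00, 19:15-21:00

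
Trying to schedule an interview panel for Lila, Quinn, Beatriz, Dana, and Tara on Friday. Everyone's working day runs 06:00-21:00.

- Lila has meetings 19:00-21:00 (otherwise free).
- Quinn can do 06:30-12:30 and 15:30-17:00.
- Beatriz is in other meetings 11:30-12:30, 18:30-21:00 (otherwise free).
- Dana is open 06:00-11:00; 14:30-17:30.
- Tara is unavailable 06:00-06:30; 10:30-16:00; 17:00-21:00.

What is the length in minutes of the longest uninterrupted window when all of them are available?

240

Lila free: 06:00-19:00 (invert busy blocks within the working day).
Quinn free: 06:30-12:30, 15:30-17:00.
Beatriz free: 06:00-11:30, 12:30-18:30 (invert busy blocks within the working day).
Dana free: 06:00-11:00, 14:30-17:30.
Tara free: 06:30-10:30, 16:00-17:00 (invert busy blocks within the working day).
Lila ∩ Quinn: 06:30-12:30, 15:30-17:00.
Lila ∩ Quinn ∩ Beatriz: 06:30-11:30, 15:30-17:00.
Lila ∩ Quinn ∩ Beatriz ∩ Dana: 06:30-11:00, 15:30-17:00.
Lila ∩ Quinn ∩ Beatriz ∩ Dana ∩ Tara: 06:30-10:30, 16:00-17:00.
The longest is 06:30-10:30 at 240 minutes.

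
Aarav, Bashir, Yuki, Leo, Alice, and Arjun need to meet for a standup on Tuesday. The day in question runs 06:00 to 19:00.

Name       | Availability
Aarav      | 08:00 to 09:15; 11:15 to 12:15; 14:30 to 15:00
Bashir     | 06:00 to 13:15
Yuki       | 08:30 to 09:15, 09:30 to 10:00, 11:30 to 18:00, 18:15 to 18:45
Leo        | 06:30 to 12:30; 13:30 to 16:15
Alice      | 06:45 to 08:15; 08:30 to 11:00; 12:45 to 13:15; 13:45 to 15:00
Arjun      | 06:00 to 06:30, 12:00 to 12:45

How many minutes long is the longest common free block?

0

Aarav ∩ Bashir: 08:00-09:15, 11:15-12:15.
Aarav ∩ Bashir ∩ Yuki: 08:30-09:15, 11:30-12:15.
Aarav ∩ Bashir ∩ Yuki ∩ Leo: 08:30-09:15, 11:30-12:15.
Aarav ∩ Bashir ∩ Yuki ∩ Leo ∩ Alice: 08:30-09:15.
Aarav ∩ Bashir ∩ Yuki ∩ Leo ∩ Alice ∩ Arjun: ∅.
There is no time when everyone is free.
No common window exists, so the longest block is 0 minutes.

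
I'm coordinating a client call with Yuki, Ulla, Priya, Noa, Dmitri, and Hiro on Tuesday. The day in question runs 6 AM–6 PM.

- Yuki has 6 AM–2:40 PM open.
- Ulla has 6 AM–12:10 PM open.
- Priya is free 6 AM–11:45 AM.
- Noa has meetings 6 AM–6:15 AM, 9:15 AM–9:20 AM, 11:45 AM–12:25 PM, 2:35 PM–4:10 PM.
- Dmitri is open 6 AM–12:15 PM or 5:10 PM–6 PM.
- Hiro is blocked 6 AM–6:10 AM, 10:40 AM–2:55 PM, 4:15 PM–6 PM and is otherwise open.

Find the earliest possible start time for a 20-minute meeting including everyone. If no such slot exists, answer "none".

Yuki free: 06:00-14:40.
Ulla free: 06:00-12:10.
Priya free: 06:00-11:45.
Noa free: 06:15-09:15, 09:20-11:45, 12:25-14:35, 16:10-18:00 (invert busy blocks within the working day).
Dmitri free: 06:00-12:15, 17:10-18:00.
Hiro free: 06:10-10:40, 14:55-16:15 (invert busy blocks within the working day).
Yuki ∩ Ulla: 06:00-12:10.
Yuki ∩ Ulla ∩ Priya: 06:00-11:45.
Yuki ∩ Ulla ∩ Priya ∩ Noa: 06:15-09:15, 09:20-11:45.
Yuki ∩ Ulla ∩ Priya ∩ Noa ∩ Dmitri: 06:15-09:15, 09:20-11:45.
Yuki ∩ Ulla ∩ Priya ∩ Noa ∩ Dmitri ∩ Hiro: 06:15-09:15, 09:20-10:40.
The first common window of at least 20 minutes is 06:15-09:15, so the earliest start is 06:15.

06:15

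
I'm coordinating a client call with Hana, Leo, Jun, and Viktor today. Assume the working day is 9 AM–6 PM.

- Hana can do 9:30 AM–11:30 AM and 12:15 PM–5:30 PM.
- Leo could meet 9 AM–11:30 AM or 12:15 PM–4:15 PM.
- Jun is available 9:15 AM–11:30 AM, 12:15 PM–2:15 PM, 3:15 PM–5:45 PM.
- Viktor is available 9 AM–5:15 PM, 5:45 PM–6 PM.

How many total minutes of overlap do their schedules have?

Hana ∩ Leo: 09:30-11:30, 12:15-16:15.
Hana ∩ Leo ∩ Jun: 09:30-11:30, 12:15-14:15, 15:15-16:15.
Hana ∩ Leo ∩ Jun ∩ Viktor: 09:30-11:30, 12:15-14:15, 15:15-16:15.
Summing the common windows: 120 + 120 + 60 = 300 minutes.

300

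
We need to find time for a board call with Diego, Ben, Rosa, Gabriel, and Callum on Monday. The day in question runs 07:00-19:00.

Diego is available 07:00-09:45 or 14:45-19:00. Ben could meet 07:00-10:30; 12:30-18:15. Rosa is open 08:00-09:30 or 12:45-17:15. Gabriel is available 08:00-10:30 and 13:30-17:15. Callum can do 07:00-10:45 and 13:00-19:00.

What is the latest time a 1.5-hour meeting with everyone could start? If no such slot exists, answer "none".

Diego ∩ Ben: 07:00-09:45, 14:45-18:15.
Diego ∩ Ben ∩ Rosa: 08:00-09:30, 14:45-17:15.
Diego ∩ Ben ∩ Rosa ∩ Gabriel: 08:00-09:30, 14:45-17:15.
Diego ∩ Ben ∩ Rosa ∩ Gabriel ∩ Callum: 08:00-09:30, 14:45-17:15.
The last common window of at least 90 minutes is 14:45-17:15; a 90-minute meeting can start as late as 15:45 and still end by 17:15.

15:45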